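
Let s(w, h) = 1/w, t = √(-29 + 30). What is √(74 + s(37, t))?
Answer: √101343/37 ≈ 8.6039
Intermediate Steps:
t = 1 (t = √1 = 1)
√(74 + s(37, t)) = √(74 + 1/37) = √(2739/37) = √101343/37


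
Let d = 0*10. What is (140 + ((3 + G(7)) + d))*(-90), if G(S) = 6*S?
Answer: -16650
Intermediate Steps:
d = 0
(140 + ((3 + G(7)) + d))*(-90) = (140 + ((3 + 6*7) + 0))*(-90) = (140 + ((3 + 42) + 0))*(-90) = (140 + (45 + 0))*(-90) = (140 + 45)*(-90) = 185*(-90) = -16650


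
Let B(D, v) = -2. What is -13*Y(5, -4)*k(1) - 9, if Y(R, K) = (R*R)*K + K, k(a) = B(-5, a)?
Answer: -2713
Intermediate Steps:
k(a) = -2
Y(R, K) = K + K*R² (Y(R, K) = R²*K + K = K*R² + K = K + K*R²)
-13*Y(5, -4)*k(1) - 9 = -13*(-4*(1 + 5²))*(-2) - 9 = -13*(-4*(1 + 25))*(-2) - 9 = -13*(-4*26)*(-2) - 9 = -(-1352)*(-2) - 9 = -13*208 - 9 = -2704 - 9 = -2713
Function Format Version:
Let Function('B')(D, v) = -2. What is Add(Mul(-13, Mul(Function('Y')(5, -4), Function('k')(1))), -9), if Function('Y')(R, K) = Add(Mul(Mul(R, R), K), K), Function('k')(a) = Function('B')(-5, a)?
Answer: -2713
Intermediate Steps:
Function('k')(a) = -2
Function('Y')(R, K) = Add(K, Mul(K, Pow(R, 2))) (Function('Y')(R, K) = Add(Mul(Pow(R, 2), K), K) = Add(Mul(K, Pow(R, 2)), K) = Add(K, Mul(K, Pow(R, 2))))
Add(Mul(-13, Mul(Function('Y')(5, -4), Function('k')(1))), -9) = Add(Mul(-13, Mul(Mul(-4, Add(1, Pow(5, 2))), -2)), -9) = Add(Mul(-13, Mul(Mul(-4, Add(1, 25)), -2)), -9) = Add(Mul(-13, Mul(Mul(-4, 26), -2)), -9) = Add(Mul(-13, Mul(-104, -2)), -9) = Add(Mul(-13, 208), -9) = Add(-2704, -9) = -2713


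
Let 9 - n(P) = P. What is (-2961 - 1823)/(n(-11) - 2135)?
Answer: 4784/2115 ≈ 2.2619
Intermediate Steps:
n(P) = 9 - P
(-2961 - 1823)/(n(-11) - 2135) = (-2961 - 1823)/((9 - 1*(-11)) - 2135) = -4784/((9 + 11) - 2135) = -4784/(20 - 2135) = -4784/(-2115) = -4784*(-1/2115) = 4784/2115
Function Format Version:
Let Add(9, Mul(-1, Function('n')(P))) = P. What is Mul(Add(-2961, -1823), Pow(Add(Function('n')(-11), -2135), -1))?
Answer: Rational(4784, 2115) ≈ 2.2619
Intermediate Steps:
Function('n')(P) = Add(9, Mul(-1, P))
Mul(Add(-2961, -1823), Pow(Add(Function('n')(-11), -2135), -1)) = Mul(Add(-2961, -1823), Pow(Add(Add(9, Mul(-1, -11)), -2135), -1)) = Mul(-4784, Pow(Add(Add(9, 11), -2135), -1)) = Mul(-4784, Pow(Add(20, -2135), -1)) = Mul(-4784, Pow(-2115, -1)) = Mul(-4784, Rational(-1, 2115)) = Rational(4784, 2115)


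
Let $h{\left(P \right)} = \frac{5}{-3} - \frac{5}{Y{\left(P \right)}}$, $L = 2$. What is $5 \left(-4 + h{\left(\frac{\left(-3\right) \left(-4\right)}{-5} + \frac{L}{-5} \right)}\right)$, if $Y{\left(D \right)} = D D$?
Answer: $- \frac{18535}{588} \approx -31.522$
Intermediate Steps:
$Y{\left(D \right)} = D^{2}$
$h{\left(P \right)} = - \frac{5}{3} - \frac{5}{P^{2}}$ ($h{\left(P \right)} = \frac{5}{-3} - \frac{5}{P^{2}} = 5 \left(- \frac{1}{3}\right) - \frac{5}{P^{2}} = - \frac{5}{3} - \frac{5}{P^{2}}$)
$5 \left(-4 + h{\left(\frac{\left(-3\right) \left(-4\right)}{-5} + \frac{L}{-5} \right)}\right) = 5 \left(-4 - \left(\frac{5}{3} + \frac{5}{\left(\frac{\left(-3\right) \left(-4\right)}{-5} + \frac{2}{-5}\right)^{2}}\right)\right) = 5 \left(-4 - \left(\frac{5}{3} + \frac{5}{\left(12 \left(- \frac{1}{5}\right) + 2 \left(- \frac{1}{5}\right)\right)^{2}}\right)\right) = 5 \left(-4 - \left(\frac{5}{3} + \frac{5}{\left(- \frac{12}{5} - \frac{2}{5}\right)^{2}}\right)\right) = 5 \left(-4 - \left(\frac{5}{3} + \frac{5}{\frac{196}{25}}\right)\right) = 5 \left(-4 - \frac{1355}{588}\right) = 5 \left(- \frac{3707}{588}\right) = - \frac{18535}{588}$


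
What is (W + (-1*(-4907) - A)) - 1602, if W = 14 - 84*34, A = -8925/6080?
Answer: 564793/1216 ≈ 464.47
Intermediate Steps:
A = -1785/1216 (A = -8925*1/6080 = -1785/1216 ≈ -1.4679)
W = -2842 (W = 14 - 2856 = -2842)
(W + (-1*(-4907) - A)) - 1602 = (-2842 + (-1*(-4907) - 1*(-1785/1216))) - 1602 = (-2842 + (4907 + 1785/1216)) - 1602 = (-2842 + 5968697/1216) - 1602 = 2512825/1216 - 1602 = 564793/1216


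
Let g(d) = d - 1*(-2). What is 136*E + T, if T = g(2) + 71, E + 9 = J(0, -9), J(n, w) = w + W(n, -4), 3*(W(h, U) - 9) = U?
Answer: -3991/3 ≈ -1330.3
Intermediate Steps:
g(d) = 2 + d (g(d) = d + 2 = 2 + d)
W(h, U) = 9 + U/3
J(n, w) = 23/3 + w (J(n, w) = w + (9 + (⅓)*(-4)) = w + (9 - 4/3) = w + 23/3 = 23/3 + w)
E = -31/3 (E = -9 + (23/3 - 9) = -9 - 4/3 = -31/3 ≈ -10.333)
T = 75 (T = (2 + 2) + 71 = 4 + 71 = 75)
136*E + T = 136*(-31/3) + 75 = -4216/3 + 75 = -3991/3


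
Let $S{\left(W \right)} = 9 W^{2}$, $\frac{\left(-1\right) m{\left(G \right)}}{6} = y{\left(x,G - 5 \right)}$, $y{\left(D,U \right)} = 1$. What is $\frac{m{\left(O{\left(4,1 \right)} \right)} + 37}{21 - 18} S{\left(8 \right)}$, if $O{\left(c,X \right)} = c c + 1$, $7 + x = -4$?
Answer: $5952$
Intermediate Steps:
$x = -11$ ($x = -7 - 4 = -11$)
$O{\left(c,X \right)} = 1 + c^{2}$ ($O{\left(c,X \right)} = c^{2} + 1 = 1 + c^{2}$)
$m{\left(G \right)} = -6$ ($m{\left(G \right)} = \left(-6\right) 1 = -6$)
$\frac{m{\left(O{\left(4,1 \right)} \right)} + 37}{21 - 18} S{\left(8 \right)} = \frac{-6 + 37}{21 - 18} \cdot 9 \cdot 8^{2} = \frac{31}{3} \cdot 9 \cdot 64 = 31 \cdot \frac{1}{3} \cdot 576 = \frac{31}{3} \cdot 576 = 5952$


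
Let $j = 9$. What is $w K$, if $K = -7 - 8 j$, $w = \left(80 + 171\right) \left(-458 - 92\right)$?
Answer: $10905950$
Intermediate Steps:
$w = -138050$ ($w = 251 \left(-550\right) = -138050$)
$K = -79$ ($K = -7 - 72 = -79$)
$w K = \left(-138050\right) \left(-79\right) = 10905950$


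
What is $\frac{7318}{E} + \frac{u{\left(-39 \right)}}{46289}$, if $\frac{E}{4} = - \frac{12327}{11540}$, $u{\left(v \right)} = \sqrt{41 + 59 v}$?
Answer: $- \frac{21112430}{12327} + \frac{2 i \sqrt{565}}{46289} \approx -1712.7 + 0.001027 i$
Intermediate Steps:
$E = - \frac{12327}{2885}$ ($E = 4 \left(- \frac{12327}{11540}\right) = - \frac{12327}{2885} \approx -4.2728$)
$\frac{7318}{E} + \frac{u{\left(-39 \right)}}{46289} = \frac{7318}{- \frac{12327}{2885}} + \frac{\sqrt{41 + 59 \left(-39\right)}}{46289} = 7318 \left(- \frac{2885}{12327}\right) + \sqrt{41 - 2301} \cdot \frac{1}{46289} = - \frac{21112430}{12327} + \sqrt{-2260} \cdot \frac{1}{46289} = - \frac{21112430}{12327} + 2 i \sqrt{565} \cdot \frac{1}{46289} = - \frac{21112430}{12327} + \frac{2 i \sqrt{565}}{46289}$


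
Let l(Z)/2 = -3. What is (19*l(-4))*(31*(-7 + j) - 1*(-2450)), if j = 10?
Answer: -289902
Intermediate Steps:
l(Z) = -6 (l(Z) = 2*(-3) = -6)
(19*l(-4))*(31*(-7 + j) - 1*(-2450)) = (19*(-6))*(31*(-7 + 10) - 1*(-2450)) = -114*(31*3 + 2450) = -114*(93 + 2450) = -114*2543 = -289902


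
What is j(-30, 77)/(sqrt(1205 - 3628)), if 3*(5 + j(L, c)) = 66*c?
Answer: -1689*I*sqrt(2423)/2423 ≈ -34.313*I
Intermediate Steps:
j(L, c) = -5 + 22*c (j(L, c) = -5 + (66*c)/3 = -5 + 22*c)
j(-30, 77)/(sqrt(1205 - 3628)) = (-5 + 22*77)/(sqrt(1205 - 3628)) = (-5 + 1694)/(sqrt(-2423)) = 1689/((I*sqrt(2423))) = 1689*(-I*sqrt(2423)/2423) = -1689*I*sqrt(2423)/2423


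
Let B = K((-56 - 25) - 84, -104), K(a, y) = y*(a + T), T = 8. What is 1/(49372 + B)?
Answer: 1/65700 ≈ 1.5221e-5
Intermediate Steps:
K(a, y) = y*(8 + a) (K(a, y) = y*(a + 8) = y*(8 + a))
B = 16328 (B = -104*(8 + ((-56 - 25) - 84)) = -104*(8 + (-81 - 84)) = -104*(8 - 165) = -104*(-157) = 16328)
1/(49372 + B) = 1/(49372 + 16328) = 1/65700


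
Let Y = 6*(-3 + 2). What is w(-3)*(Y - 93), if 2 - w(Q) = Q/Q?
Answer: -99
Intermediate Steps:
w(Q) = 1 (w(Q) = 2 - Q/Q = 2 - 1*1 = 2 - 1 = 1)
Y = -6 (Y = 6*(-1) = -6)
w(-3)*(Y - 93) = 1*(-6 - 93) = 1*(-99) = -99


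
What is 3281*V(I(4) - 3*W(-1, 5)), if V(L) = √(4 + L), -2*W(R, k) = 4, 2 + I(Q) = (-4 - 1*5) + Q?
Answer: 3281*√3 ≈ 5682.9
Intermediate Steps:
I(Q) = -11 + Q (I(Q) = -2 + ((-4 - 1*5) + Q) = -2 + ((-4 - 5) + Q) = -2 + (-9 + Q) = -11 + Q)
W(R, k) = -2 (W(R, k) = -½*4 = -2)
3281*V(I(4) - 3*W(-1, 5)) = 3281*√(4 + ((-11 + 4) - 3*(-2))) = 3281*√(4 + (-7 + 6)) = 3281*√(4 - 1) = 3281*√3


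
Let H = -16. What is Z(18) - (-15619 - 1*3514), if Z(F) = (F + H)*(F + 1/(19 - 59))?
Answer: 383379/20 ≈ 19169.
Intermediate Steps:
Z(F) = (-16 + F)*(-1/40 + F) (Z(F) = (F - 16)*(F + 1/(19 - 59)) = (-16 + F)*(F + 1/(-40)) = (-16 + F)*(F - 1/40) = (-16 + F)*(-1/40 + F))
Z(18) - (-15619 - 1*3514) = (2/5 + 18**2 - 641/40*18) - (-15619 - 1*3514) = (2/5 + 324 - 5769/20) - (-15619 - 3514) = 719/20 - 1*(-19133) = 719/20 + 19133 = 383379/20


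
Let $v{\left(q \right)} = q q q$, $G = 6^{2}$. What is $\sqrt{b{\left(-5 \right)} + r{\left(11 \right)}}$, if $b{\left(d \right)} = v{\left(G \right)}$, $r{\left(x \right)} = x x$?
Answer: $\sqrt{46777} \approx 216.28$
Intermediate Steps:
$G = 36$
$r{\left(x \right)} = x^{2}$
$v{\left(q \right)} = q^{3}$ ($v{\left(q \right)} = q^{2} q = q^{3}$)
$b{\left(d \right)} = 46656$ ($b{\left(d \right)} = 36^{3} = 46656$)
$\sqrt{b{\left(-5 \right)} + r{\left(11 \right)}} = \sqrt{46656 + 11^{2}} = \sqrt{46656 + 121} = \sqrt{46777}$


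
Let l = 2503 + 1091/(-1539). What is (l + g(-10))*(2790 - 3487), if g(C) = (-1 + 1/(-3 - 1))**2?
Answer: -42973459027/24624 ≈ -1.7452e+6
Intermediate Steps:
g(C) = 25/16 (g(C) = (-1 + 1/(-4))**2 = (-1 - 1/4)**2 = (-5/4)**2 = 25/16)
l = 3851026/1539 (l = 2503 + 1091*(-1/1539) = 2503 - 1091/1539 = 3851026/1539 ≈ 2502.3)
(l + g(-10))*(2790 - 3487) = (3851026/1539 + 25/16)*(2790 - 3487) = (61654891/24624)*(-697) = -42973459027/24624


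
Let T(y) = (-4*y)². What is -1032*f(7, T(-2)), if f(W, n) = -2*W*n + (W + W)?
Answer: 910224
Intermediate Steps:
T(y) = 16*y²
f(W, n) = 2*W - 2*W*n (f(W, n) = -2*W*n + 2*W = 2*W - 2*W*n)
-1032*f(7, T(-2)) = -2064*7*(1 - 16*(-2)²) = -2064*7*(1 - 16*4) = -2064*7*(1 - 1*64) = -2064*7*(1 - 64) = -2064*7*(-63) = -1032*(-882) = 910224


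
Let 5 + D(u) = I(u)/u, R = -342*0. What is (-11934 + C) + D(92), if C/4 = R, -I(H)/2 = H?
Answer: -11941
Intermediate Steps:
R = 0
I(H) = -2*H
C = 0 (C = 4*0 = 0)
D(u) = -7 (D(u) = -5 + (-2*u)/u = -5 - 2 = -7)
(-11934 + C) + D(92) = (-11934 + 0) - 7 = -11934 - 7 = -11941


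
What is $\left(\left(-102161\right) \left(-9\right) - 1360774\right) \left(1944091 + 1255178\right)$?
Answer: $-1411917391425$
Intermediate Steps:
$\left(\left(-102161\right) \left(-9\right) - 1360774\right) \left(1944091 + 1255178\right) = \left(919449 - 1360774\right) 3199269 = \left(-441325\right) 3199269 = -1411917391425$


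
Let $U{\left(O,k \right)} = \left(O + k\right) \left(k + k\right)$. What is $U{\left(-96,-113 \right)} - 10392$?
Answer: $36842$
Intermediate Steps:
$U{\left(O,k \right)} = 2 k \left(O + k\right)$ ($U{\left(O,k \right)} = \left(O + k\right) 2 k = 2 k \left(O + k\right)$)
$U{\left(-96,-113 \right)} - 10392 = 2 \left(-113\right) \left(-96 - 113\right) - 10392 = 2 \left(-113\right) \left(-209\right) - 10392 = 47234 - 10392 = 36842$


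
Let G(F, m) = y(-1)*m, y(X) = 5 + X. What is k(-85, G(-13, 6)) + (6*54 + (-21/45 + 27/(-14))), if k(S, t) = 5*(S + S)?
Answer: -110963/210 ≈ -528.40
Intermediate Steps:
G(F, m) = 4*m (G(F, m) = (5 - 1)*m = 4*m)
k(S, t) = 10*S (k(S, t) = 5*(2*S) = 10*S)
k(-85, G(-13, 6)) + (6*54 + (-21/45 + 27/(-14))) = 10*(-85) + (6*54 + (-21/45 + 27/(-14))) = -850 + (324 + (-21*1/45 + 27*(-1/14))) = -850 + (324 + (-7/15 - 27/14)) = -850 + (324 - 503/210) = -850 + 67537/210 = -110963/210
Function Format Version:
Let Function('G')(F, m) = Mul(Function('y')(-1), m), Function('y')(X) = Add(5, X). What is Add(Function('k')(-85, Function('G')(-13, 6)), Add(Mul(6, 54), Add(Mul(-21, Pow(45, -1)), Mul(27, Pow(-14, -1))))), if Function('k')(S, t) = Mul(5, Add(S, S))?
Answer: Rational(-110963, 210) ≈ -528.40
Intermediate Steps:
Function('G')(F, m) = Mul(4, m) (Function('G')(F, m) = Mul(Add(5, -1), m) = Mul(4, m))
Function('k')(S, t) = Mul(10, S) (Function('k')(S, t) = Mul(5, Mul(2, S)) = Mul(10, S))
Add(Function('k')(-85, Function('G')(-13, 6)), Add(Mul(6, 54), Add(Mul(-21, Pow(45, -1)), Mul(27, Pow(-14, -1))))) = Add(Mul(10, -85), Add(Mul(6, 54), Add(Mul(-21, Pow(45, -1)), Mul(27, Pow(-14, -1))))) = Add(-850, Add(324, Add(Mul(-21, Rational(1, 45)), Mul(27, Rational(-1, 14))))) = Add(-850, Add(324, Add(Rational(-7, 15), Rational(-27, 14)))) = Add(-850, Add(324, Rational(-503, 210))) = Add(-850, Rational(67537, 210)) = Rational(-110963, 210)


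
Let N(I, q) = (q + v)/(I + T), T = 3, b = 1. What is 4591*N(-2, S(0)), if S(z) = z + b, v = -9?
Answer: -36728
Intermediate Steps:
S(z) = 1 + z (S(z) = z + 1 = 1 + z)
N(I, q) = (-9 + q)/(3 + I) (N(I, q) = (q - 9)/(I + 3) = (-9 + q)/(3 + I))
4591*N(-2, S(0)) = 4591*((-9 + (1 + 0))/(3 - 2)) = 4591*((-9 + 1)/1) = 4591*(1*(-8)) = 4591*(-8) = -36728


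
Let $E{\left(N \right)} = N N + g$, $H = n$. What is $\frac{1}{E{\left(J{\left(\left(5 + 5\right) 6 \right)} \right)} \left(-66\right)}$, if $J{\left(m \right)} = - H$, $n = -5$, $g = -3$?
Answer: $- \frac{1}{1452} \approx -0.00068871$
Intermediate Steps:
$H = -5$
$J{\left(m \right)} = 5$ ($J{\left(m \right)} = \left(-1\right) \left(-5\right) = 5$)
$E{\left(N \right)} = -3 + N^{2}$ ($E{\left(N \right)} = N N - 3 = N^{2} - 3 = -3 + N^{2}$)
$\frac{1}{E{\left(J{\left(\left(5 + 5\right) 6 \right)} \right)} \left(-66\right)} = \frac{1}{\left(-3 + 5^{2}\right) \left(-66\right)} = \frac{1}{\left(-3 + 25\right) \left(-66\right)} = \frac{1}{22 \left(-66\right)} = \frac{1}{-1452} = - \frac{1}{1452}$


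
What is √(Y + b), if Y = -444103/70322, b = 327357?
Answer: √1618809265032022/70322 ≈ 572.15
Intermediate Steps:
Y = -444103/70322 (Y = -444103*1/70322 = -444103/70322 ≈ -6.3153)
√(Y + b) = √(-444103/70322 + 327357) = √(23019954851/70322) = √1618809265032022/70322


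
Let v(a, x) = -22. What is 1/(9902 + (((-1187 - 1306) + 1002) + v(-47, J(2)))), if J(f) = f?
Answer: 1/8389 ≈ 0.00011920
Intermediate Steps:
1/(9902 + (((-1187 - 1306) + 1002) + v(-47, J(2)))) = 1/(9902 + (((-1187 - 1306) + 1002) - 22)) = 1/(9902 + ((-2493 + 1002) - 22)) = 1/(9902 + (-1491 - 22)) = 1/(9902 - 1513) = 1/8389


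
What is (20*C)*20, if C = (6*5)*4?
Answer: 48000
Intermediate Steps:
C = 120 (C = 30*4 = 120)
(20*C)*20 = (20*120)*20 = 2400*20 = 48000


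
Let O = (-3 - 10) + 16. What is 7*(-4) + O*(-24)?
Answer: -100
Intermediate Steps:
O = 3 (O = -13 + 16 = 3)
7*(-4) + O*(-24) = 7*(-4) + 3*(-24) = -28 - 72 = -100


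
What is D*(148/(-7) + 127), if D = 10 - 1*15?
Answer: -3705/7 ≈ -529.29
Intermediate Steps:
D = -5 (D = 10 - 15 = -5)
D*(148/(-7) + 127) = -5*(148/(-7) + 127) = -5*(148*(-1/7) + 127) = -5*(-148/7 + 127) = -5*741/7 = -3705/7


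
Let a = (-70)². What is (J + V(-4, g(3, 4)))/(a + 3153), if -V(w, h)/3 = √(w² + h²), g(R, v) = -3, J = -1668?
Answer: -1683/8053 ≈ -0.20899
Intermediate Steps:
a = 4900
V(w, h) = -3*√(h² + w²) (V(w, h) = -3*√(w² + h²) = -3*√(h² + w²))
(J + V(-4, g(3, 4)))/(a + 3153) = (-1668 - 3*√((-3)² + (-4)²))/(4900 + 3153) = (-1668 - 3*√(9 + 16))/8053 = (-1668 - 3*√25)*(1/8053) = (-1668 - 3*5)*(1/8053) = (-1668 - 15)*(1/8053) = -1683*1/8053 = -1683/8053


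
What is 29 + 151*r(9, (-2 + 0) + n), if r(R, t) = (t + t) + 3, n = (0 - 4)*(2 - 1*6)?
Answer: 4710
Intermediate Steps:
n = 16 (n = -4*(2 - 6) = -4*(-4) = 16)
r(R, t) = 3 + 2*t (r(R, t) = 2*t + 3 = 3 + 2*t)
29 + 151*r(9, (-2 + 0) + n) = 29 + 151*(3 + 2*((-2 + 0) + 16)) = 29 + 151*(3 + 2*(-2 + 16)) = 29 + 151*(3 + 2*14) = 29 + 151*(3 + 28) = 29 + 151*31 = 29 + 4681 = 4710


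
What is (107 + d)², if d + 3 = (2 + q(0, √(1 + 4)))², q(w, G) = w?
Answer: 11664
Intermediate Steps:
d = 1 (d = -3 + (2 + 0)² = -3 + 2² = -3 + 4 = 1)
(107 + d)² = (107 + 1)² = 108² = 11664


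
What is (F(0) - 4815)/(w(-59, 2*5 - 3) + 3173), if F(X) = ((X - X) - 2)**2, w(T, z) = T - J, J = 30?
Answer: -4811/3084 ≈ -1.5600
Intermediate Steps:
w(T, z) = -30 + T (w(T, z) = T - 1*30 = T - 30 = -30 + T)
F(X) = 4 (F(X) = (0 - 2)**2 = (-2)**2 = 4)
(F(0) - 4815)/(w(-59, 2*5 - 3) + 3173) = (4 - 4815)/((-30 - 59) + 3173) = -4811/(-89 + 3173) = -4811/3084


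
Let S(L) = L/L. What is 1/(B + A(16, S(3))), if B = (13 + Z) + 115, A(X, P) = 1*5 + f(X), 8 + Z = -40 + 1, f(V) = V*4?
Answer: 1/150 ≈ 0.0066667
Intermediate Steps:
f(V) = 4*V
Z = -47 (Z = -8 + (-40 + 1) = -8 - 39 = -47)
S(L) = 1
A(X, P) = 5 + 4*X (A(X, P) = 1*5 + 4*X = 5 + 4*X)
B = 81 (B = (13 - 47) + 115 = -34 + 115 = 81)
1/(B + A(16, S(3))) = 1/(81 + (5 + 4*16)) = 1/(81 + (5 + 64)) = 1/(81 + 69) = 1/150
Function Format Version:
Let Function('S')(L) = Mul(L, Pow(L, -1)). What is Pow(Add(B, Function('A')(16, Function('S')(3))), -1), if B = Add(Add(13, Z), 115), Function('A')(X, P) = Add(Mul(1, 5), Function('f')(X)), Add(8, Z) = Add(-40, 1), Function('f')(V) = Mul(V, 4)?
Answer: Rational(1, 150) ≈ 0.0066667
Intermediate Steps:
Function('f')(V) = Mul(4, V)
Z = -47 (Z = Add(-8, Add(-40, 1)) = Add(-8, -39) = -47)
Function('S')(L) = 1
Function('A')(X, P) = Add(5, Mul(4, X)) (Function('A')(X, P) = Add(Mul(1, 5), Mul(4, X)) = Add(5, Mul(4, X)))
B = 81 (B = Add(Add(13, -47), 115) = Add(-34, 115) = 81)
Pow(Add(B, Function('A')(16, Function('S')(3))), -1) = Pow(Add(81, Add(5, Mul(4, 16))), -1) = Pow(Add(81, Add(5, 64)), -1) = Pow(Add(81, 69), -1) = Pow(150, -1) = Rational(1, 150)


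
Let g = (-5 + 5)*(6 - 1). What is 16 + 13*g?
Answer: 16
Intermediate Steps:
g = 0 (g = 0*5 = 0)
16 + 13*g = 16 + 13*0 = 16 + 0 = 16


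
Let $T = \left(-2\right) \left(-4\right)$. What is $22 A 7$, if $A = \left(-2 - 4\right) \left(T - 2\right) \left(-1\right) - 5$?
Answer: $4774$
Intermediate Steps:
$T = 8$
$A = 31$ ($A = \left(-2 - 4\right) \left(8 - 2\right) \left(-1\right) - 5 = \left(-6\right) 6 \left(-1\right) - 5 = \left(-36\right) \left(-1\right) - 5 = 36 - 5 = 31$)
$22 A 7 = 22 \cdot 31 \cdot 7 = 682 \cdot 7 = 4774$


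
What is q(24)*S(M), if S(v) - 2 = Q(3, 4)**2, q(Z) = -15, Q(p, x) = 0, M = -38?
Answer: -30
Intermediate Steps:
S(v) = 2 (S(v) = 2 + 0**2 = 2 + 0 = 2)
q(24)*S(M) = -15*2 = -30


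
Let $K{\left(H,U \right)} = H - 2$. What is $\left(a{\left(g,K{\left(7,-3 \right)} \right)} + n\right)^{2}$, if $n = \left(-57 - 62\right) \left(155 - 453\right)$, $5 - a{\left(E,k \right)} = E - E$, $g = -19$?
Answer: $1257908089$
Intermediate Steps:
$K{\left(H,U \right)} = -2 + H$
$a{\left(E,k \right)} = 5$ ($a{\left(E,k \right)} = 5 - \left(E - E\right) = 5 - 0 = 5 + 0 = 5$)
$n = 35462$ ($n = \left(-119\right) \left(-298\right) = 35462$)
$\left(a{\left(g,K{\left(7,-3 \right)} \right)} + n\right)^{2} = \left(5 + 35462\right)^{2} = 35467^{2} = 1257908089$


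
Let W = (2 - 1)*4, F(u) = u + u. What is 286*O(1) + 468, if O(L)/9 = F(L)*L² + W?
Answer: 15912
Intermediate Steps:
F(u) = 2*u
W = 4 (W = 1*4 = 4)
O(L) = 36 + 18*L³ (O(L) = 9*((2*L)*L² + 4) = 9*(2*L³ + 4) = 9*(4 + 2*L³) = 36 + 18*L³)
286*O(1) + 468 = 286*(36 + 18*1³) + 468 = 286*(36 + 18*1) + 468 = 286*(36 + 18) + 468 = 286*54 + 468 = 15444 + 468 = 15912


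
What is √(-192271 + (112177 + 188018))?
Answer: 2*√26981 ≈ 328.52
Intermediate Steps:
√(-192271 + (112177 + 188018)) = √(-192271 + 300195) = √107924 = 2*√26981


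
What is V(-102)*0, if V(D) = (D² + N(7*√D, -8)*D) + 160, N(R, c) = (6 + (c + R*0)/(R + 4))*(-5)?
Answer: 0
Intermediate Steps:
N(R, c) = -30 - 5*c/(4 + R) (N(R, c) = (6 + (c + 0)/(4 + R))*(-5) = (6 + c/(4 + R))*(-5) = -30 - 5*c/(4 + R))
V(D) = 160 + D² + 5*D*(-16 - 42*√D)/(4 + 7*√D) (V(D) = (D² + (5*(-24 - 1*(-8) - 42*√D)/(4 + 7*√D))*D) + 160 = (D² + (5*(-24 + 8 - 42*√D)/(4 + 7*√D))*D) + 160 = (D² + (5*(-16 - 42*√D)/(4 + 7*√D))*D) + 160 = (D² + 5*D*(-16 - 42*√D)/(4 + 7*√D)) + 160 = 160 + D² + 5*D*(-16 - 42*√D)/(4 + 7*√D))
V(-102)*0 = (((4 + 7*√(-102))*(160 + (-102)²) - 10*(-102)*(8 + 21*√(-102)))/(4 + 7*√(-102)))*0 = (((4 + 7*(I*√102))*(160 + 10404) - 10*(-102)*(8 + 21*(I*√102)))/(4 + 7*(I*√102)))*0 = (((4 + 7*I*√102)*10564 - 10*(-102)*(8 + 21*I*√102))/(4 + 7*I*√102))*0 = (((42256 + 73948*I*√102) + (8160 + 21420*I*√102))/(4 + 7*I*√102))*0 = ((50416 + 95368*I*√102)/(4 + 7*I*√102))*0 = 0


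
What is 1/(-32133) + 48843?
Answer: 1569472118/32133 ≈ 48843.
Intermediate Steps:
1/(-32133) + 48843 = -1/32133 + 48843 = 1569472118/32133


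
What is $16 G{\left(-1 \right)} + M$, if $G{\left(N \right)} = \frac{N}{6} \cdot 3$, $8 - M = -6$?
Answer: $6$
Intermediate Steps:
$M = 14$ ($M = 8 - -6 = 8 + 6 = 14$)
$G{\left(N \right)} = \frac{N}{2}$ ($G{\left(N \right)} = N \frac{1}{6} \cdot 3 = \frac{N}{6} \cdot 3 = \frac{N}{2}$)
$16 G{\left(-1 \right)} + M = 16 \cdot \frac{1}{2} \left(-1\right) + 14 = 16 \left(- \frac{1}{2}\right) + 14 = -8 + 14 = 6$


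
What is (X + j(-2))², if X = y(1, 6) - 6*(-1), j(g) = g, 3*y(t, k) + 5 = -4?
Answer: 1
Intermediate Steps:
y(t, k) = -3 (y(t, k) = -5/3 + (⅓)*(-4) = -5/3 - 4/3 = -3)
X = 3 (X = -3 - 6*(-1) = -3 - 1*(-6) = -3 + 6 = 3)
(X + j(-2))² = (3 - 2)² = 1² = 1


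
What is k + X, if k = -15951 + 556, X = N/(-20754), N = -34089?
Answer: -106491247/6918 ≈ -15393.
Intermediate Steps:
X = 11363/6918 (X = -34089/(-20754) = -34089*(-1/20754) = 11363/6918 ≈ 1.6425)
k = -15395
k + X = -15395 + 11363/6918 = -106491247/6918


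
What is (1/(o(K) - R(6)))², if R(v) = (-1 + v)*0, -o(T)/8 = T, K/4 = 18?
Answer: 1/331776 ≈ 3.0141e-6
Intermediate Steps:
K = 72 (K = 4*18 = 72)
o(T) = -8*T
R(v) = 0
(1/(o(K) - R(6)))² = (1/(-8*72 - 1*0))² = (1/(-576 + 0))² = (1/(-576))² = (-1/576)² = 1/331776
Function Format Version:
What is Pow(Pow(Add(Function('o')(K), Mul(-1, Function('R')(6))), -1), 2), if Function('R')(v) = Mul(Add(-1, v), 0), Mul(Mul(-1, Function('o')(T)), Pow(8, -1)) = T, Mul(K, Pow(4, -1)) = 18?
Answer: Rational(1, 331776) ≈ 3.0141e-6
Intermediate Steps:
K = 72 (K = Mul(4, 18) = 72)
Function('o')(T) = Mul(-8, T)
Function('R')(v) = 0
Pow(Pow(Add(Function('o')(K), Mul(-1, Function('R')(6))), -1), 2) = Pow(Pow(Add(Mul(-8, 72), Mul(-1, 0)), -1), 2) = Pow(Pow(Add(-576, 0), -1), 2) = Pow(Pow(-576, -1), 2) = Pow(Rational(-1, 576), 2) = Rational(1, 331776)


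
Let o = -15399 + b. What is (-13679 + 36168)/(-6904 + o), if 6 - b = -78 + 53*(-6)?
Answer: -22489/21901 ≈ -1.0268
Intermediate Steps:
b = 402 (b = 6 - (-78 + 53*(-6)) = 6 - (-78 - 318) = 6 - 1*(-396) = 6 + 396 = 402)
o = -14997 (o = -15399 + 402 = -14997)
(-13679 + 36168)/(-6904 + o) = (-13679 + 36168)/(-6904 - 14997) = 22489/(-21901) = 22489*(-1/21901) = -22489/21901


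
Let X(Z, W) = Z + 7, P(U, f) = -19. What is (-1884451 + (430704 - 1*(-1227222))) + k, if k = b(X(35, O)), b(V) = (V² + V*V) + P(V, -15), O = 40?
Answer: -223016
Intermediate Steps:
X(Z, W) = 7 + Z
b(V) = -19 + 2*V² (b(V) = (V² + V*V) - 19 = (V² + V²) - 19 = 2*V² - 19 = -19 + 2*V²)
k = 3509 (k = -19 + 2*(7 + 35)² = -19 + 2*42² = -19 + 2*1764 = -19 + 3528 = 3509)
(-1884451 + (430704 - 1*(-1227222))) + k = (-1884451 + (430704 - 1*(-1227222))) + 3509 = (-1884451 + (430704 + 1227222)) + 3509 = (-1884451 + 1657926) + 3509 = -226525 + 3509 = -223016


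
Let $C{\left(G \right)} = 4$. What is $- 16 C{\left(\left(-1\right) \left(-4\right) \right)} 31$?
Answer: $-1984$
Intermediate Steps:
$- 16 C{\left(\left(-1\right) \left(-4\right) \right)} 31 = \left(-16\right) 4 \cdot 31 = \left(-64\right) 31 = -1984$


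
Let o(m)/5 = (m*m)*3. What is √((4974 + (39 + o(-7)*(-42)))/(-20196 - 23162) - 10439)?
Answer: I*√19623323728190/43358 ≈ 102.17*I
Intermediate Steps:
o(m) = 15*m² (o(m) = 5*((m*m)*3) = 5*(m²*3) = 5*(3*m²) = 15*m²)
√((4974 + (39 + o(-7)*(-42)))/(-20196 - 23162) - 10439) = √((4974 + (39 + (15*(-7)²)*(-42)))/(-20196 - 23162) - 10439) = √((4974 + (39 + (15*49)*(-42)))/(-43358) - 10439) = √((4974 + (39 + 735*(-42)))*(-1/43358) - 10439) = √((4974 + (39 - 30870))*(-1/43358) - 10439) = √((4974 - 30831)*(-1/43358) - 10439) = √(-25857*(-1/43358) - 10439) = √(25857/43358 - 10439) = √(-452588305/43358) = I*√19623323728190/43358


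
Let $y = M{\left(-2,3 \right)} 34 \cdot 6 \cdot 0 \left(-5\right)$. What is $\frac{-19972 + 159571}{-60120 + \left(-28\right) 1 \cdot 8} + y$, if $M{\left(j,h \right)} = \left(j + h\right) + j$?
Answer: $- \frac{139599}{60344} \approx -2.3134$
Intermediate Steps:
$M{\left(j,h \right)} = h + 2 j$ ($M{\left(j,h \right)} = \left(h + j\right) + j = h + 2 j$)
$y = 0$ ($y = \left(3 + 2 \left(-2\right)\right) 34 \cdot 6 \cdot 0 \left(-5\right) = \left(3 - 4\right) 34 \cdot 0 \left(-5\right) = \left(-1\right) 34 \cdot 0 = \left(-34\right) 0 = 0$)
$\frac{-19972 + 159571}{-60120 + \left(-28\right) 1 \cdot 8} + y = \frac{-19972 + 159571}{-60120 + \left(-28\right) 1 \cdot 8} + 0 = \frac{139599}{-60120 - 224} + 0 = \frac{139599}{-60344} + 0 = 139599 \left(- \frac{1}{60344}\right) + 0 = - \frac{139599}{60344} + 0 = - \frac{139599}{60344}$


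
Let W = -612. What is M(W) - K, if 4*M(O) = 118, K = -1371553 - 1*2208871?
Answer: 7160907/2 ≈ 3.5805e+6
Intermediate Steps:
K = -3580424 (K = -1371553 - 2208871 = -3580424)
M(O) = 59/2 (M(O) = (¼)*118 = 59/2)
M(W) - K = 59/2 - 1*(-3580424) = 59/2 + 3580424 = 7160907/2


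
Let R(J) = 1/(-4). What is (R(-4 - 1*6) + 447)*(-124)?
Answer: -55397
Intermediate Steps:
R(J) = -1/4
(R(-4 - 1*6) + 447)*(-124) = (-1/4 + 447)*(-124) = (1787/4)*(-124) = -55397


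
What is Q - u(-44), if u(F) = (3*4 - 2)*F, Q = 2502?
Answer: 2942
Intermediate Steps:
u(F) = 10*F (u(F) = (12 - 2)*F = 10*F)
Q - u(-44) = 2502 - 10*(-44) = 2502 - 1*(-440) = 2502 + 440 = 2942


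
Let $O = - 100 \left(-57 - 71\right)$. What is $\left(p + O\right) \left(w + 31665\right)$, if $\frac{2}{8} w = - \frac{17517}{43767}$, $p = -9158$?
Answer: $\frac{560791917406}{4863} \approx 1.1532 \cdot 10^{8}$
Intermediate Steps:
$O = 12800$ ($O = \left(-100\right) \left(-128\right) = 12800$)
$w = - \frac{23356}{14589}$ ($w = 4 \left(- \frac{17517}{43767}\right) = 4 \left(\left(-17517\right) \frac{1}{43767}\right) = 4 \left(- \frac{5839}{14589}\right) = - \frac{23356}{14589} \approx -1.6009$)
$\left(p + O\right) \left(w + 31665\right) = \left(-9158 + 12800\right) \left(- \frac{23356}{14589} + 31665\right) = 3642 \cdot \frac{461937329}{14589} = \frac{560791917406}{4863}$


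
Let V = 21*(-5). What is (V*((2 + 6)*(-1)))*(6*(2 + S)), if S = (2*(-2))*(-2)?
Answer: 50400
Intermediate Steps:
V = -105
S = 8 (S = -4*(-2) = 8)
(V*((2 + 6)*(-1)))*(6*(2 + S)) = (-105*(2 + 6)*(-1))*(6*(2 + 8)) = (-840*(-1))*(6*10) = -105*(-8)*60 = 840*60 = 50400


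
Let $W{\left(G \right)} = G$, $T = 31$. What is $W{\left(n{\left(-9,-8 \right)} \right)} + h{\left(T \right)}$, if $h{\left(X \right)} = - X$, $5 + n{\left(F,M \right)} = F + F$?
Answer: $-54$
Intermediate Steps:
$n{\left(F,M \right)} = -5 + 2 F$ ($n{\left(F,M \right)} = -5 + \left(F + F\right) = -5 + 2 F$)
$W{\left(n{\left(-9,-8 \right)} \right)} + h{\left(T \right)} = \left(-5 + 2 \left(-9\right)\right) - 31 = \left(-5 - 18\right) - 31 = -23 - 31 = -54$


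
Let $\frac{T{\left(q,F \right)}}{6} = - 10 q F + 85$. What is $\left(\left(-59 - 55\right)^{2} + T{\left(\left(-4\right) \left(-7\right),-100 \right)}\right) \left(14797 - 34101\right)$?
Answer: $-3503791824$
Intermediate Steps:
$T{\left(q,F \right)} = 510 - 60 F q$ ($T{\left(q,F \right)} = 6 \left(- 10 q F + 85\right) = 6 \left(- 10 F q + 85\right) = 6 \left(85 - 10 F q\right) = 510 - 60 F q$)
$\left(\left(-59 - 55\right)^{2} + T{\left(\left(-4\right) \left(-7\right),-100 \right)}\right) \left(14797 - 34101\right) = \left(\left(-59 - 55\right)^{2} - \left(-510 - 6000 \left(\left(-4\right) \left(-7\right)\right)\right)\right) \left(14797 - 34101\right) = \left(\left(-114\right)^{2} - \left(-510 - 168000\right)\right) \left(-19304\right) = \left(12996 + \left(510 + 168000\right)\right) \left(-19304\right) = \left(12996 + 168510\right) \left(-19304\right) = 181506 \left(-19304\right) = -3503791824$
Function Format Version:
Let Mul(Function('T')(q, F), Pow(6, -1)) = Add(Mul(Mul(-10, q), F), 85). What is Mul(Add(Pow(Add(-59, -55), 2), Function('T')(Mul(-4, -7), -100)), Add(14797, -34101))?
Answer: -3503791824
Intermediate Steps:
Function('T')(q, F) = Add(510, Mul(-60, F, q)) (Function('T')(q, F) = Mul(6, Add(Mul(Mul(-10, q), F), 85)) = Mul(6, Add(Mul(-10, F, q), 85)) = Mul(6, Add(85, Mul(-10, F, q))) = Add(510, Mul(-60, F, q)))
Mul(Add(Pow(Add(-59, -55), 2), Function('T')(Mul(-4, -7), -100)), Add(14797, -34101)) = Mul(Add(Pow(Add(-59, -55), 2), Add(510, Mul(-60, -100, Mul(-4, -7)))), Add(14797, -34101)) = Mul(Add(Pow(-114, 2), Add(510, Mul(-60, -100, 28))), -19304) = Mul(Add(12996, Add(510, 168000)), -19304) = Mul(Add(12996, 168510), -19304) = Mul(181506, -19304) = -3503791824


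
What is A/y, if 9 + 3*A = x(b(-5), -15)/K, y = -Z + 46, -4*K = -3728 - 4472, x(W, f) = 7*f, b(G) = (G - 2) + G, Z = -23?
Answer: -1237/28290 ≈ -0.043726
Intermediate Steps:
b(G) = -2 + 2*G (b(G) = (-2 + G) + G = -2 + 2*G)
K = 2050 (K = -(-3728 - 4472)/4 = -1/4*(-8200) = 2050)
y = 69 (y = -1*(-23) + 46 = 23 + 46 = 69)
A = -1237/410 (A = -3 + ((7*(-15))/2050)/3 = -3 + (-105*1/2050)/3 = -3 + (1/3)*(-21/410) = -3 - 7/410 = -1237/410 ≈ -3.0171)
A/y = -1237/410/69 = -1237/410*1/69 = -1237/28290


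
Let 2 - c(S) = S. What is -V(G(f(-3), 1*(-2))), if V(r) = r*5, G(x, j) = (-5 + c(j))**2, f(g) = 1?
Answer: -5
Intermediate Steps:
c(S) = 2 - S
G(x, j) = (-3 - j)**2 (G(x, j) = (-5 + (2 - j))**2 = (-3 - j)**2)
V(r) = 5*r
-V(G(f(-3), 1*(-2))) = -5*(3 + 1*(-2))**2 = -5*(3 - 2)**2 = -5*1**2 = -5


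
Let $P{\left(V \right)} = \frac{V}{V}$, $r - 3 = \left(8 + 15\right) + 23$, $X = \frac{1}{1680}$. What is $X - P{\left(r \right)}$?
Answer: $- \frac{1679}{1680} \approx -0.9994$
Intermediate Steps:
$X = \frac{1}{1680} \approx 0.00059524$
$r = 49$ ($r = 3 + \left(\left(8 + 15\right) + 23\right) = 3 + \left(23 + 23\right) = 3 + 46 = 49$)
$P{\left(V \right)} = 1$
$X - P{\left(r \right)} = \frac{1}{1680} - 1 = - \frac{1679}{1680}$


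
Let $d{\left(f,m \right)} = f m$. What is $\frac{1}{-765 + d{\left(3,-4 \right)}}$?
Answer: $- \frac{1}{777} \approx -0.001287$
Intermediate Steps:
$\frac{1}{-765 + d{\left(3,-4 \right)}} = \frac{1}{-765 + 3 \left(-4\right)} = \frac{1}{-765 - 12} = \frac{1}{-777} = - \frac{1}{777}$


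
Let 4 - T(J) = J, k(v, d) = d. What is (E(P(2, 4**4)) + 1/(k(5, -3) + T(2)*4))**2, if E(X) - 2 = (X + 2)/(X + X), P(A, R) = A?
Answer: 256/25 ≈ 10.240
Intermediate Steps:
T(J) = 4 - J
E(X) = 2 + (2 + X)/(2*X) (E(X) = 2 + (X + 2)/(X + X) = 2 + (2 + X)/((2*X)) = 2 + (2 + X)*(1/(2*X)) = 2 + (2 + X)/(2*X))
(E(P(2, 4**4)) + 1/(k(5, -3) + T(2)*4))**2 = ((5/2 + 1/2) + 1/(-3 + (4 - 1*2)*4))**2 = ((5/2 + 1/2) + 1/(-3 + (4 - 2)*4))**2 = (3 + 1/(-3 + 2*4))**2 = (3 + 1/(-3 + 8))**2 = (3 + 1/5)**2 = (16/5)**2 = 256/25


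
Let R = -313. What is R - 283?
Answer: -596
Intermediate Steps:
R - 283 = -313 - 283 = -596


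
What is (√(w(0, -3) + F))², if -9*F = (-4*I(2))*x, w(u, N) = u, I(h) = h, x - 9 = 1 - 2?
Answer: 64/9 ≈ 7.1111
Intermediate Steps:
x = 8 (x = 9 + (1 - 2) = 9 - 1 = 8)
F = 64/9 (F = -(-4*2)*8/9 = -(-8)*8/9 = -⅑*(-64) = 64/9 ≈ 7.1111)
(√(w(0, -3) + F))² = (√(0 + 64/9))² = (√(64/9))² = (8/3)² = 64/9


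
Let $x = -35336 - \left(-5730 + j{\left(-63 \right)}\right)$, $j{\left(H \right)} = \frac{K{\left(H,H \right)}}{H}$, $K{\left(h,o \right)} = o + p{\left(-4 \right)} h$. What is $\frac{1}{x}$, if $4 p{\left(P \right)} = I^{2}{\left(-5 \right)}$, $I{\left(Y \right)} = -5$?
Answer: $- \frac{4}{118453} \approx -3.3769 \cdot 10^{-5}$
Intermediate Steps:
$p{\left(P \right)} = \frac{25}{4}$ ($p{\left(P \right)} = \frac{\left(-5\right)^{2}}{4} = \frac{1}{4} \cdot 25 = \frac{25}{4}$)
$K{\left(h,o \right)} = o + \frac{25 h}{4}$
$j{\left(H \right)} = \frac{29}{4}$ ($j{\left(H \right)} = \frac{H + \frac{25 H}{4}}{H} = \frac{\frac{29}{4} H}{H} = \frac{29}{4}$)
$x = - \frac{118453}{4}$ ($x = -35336 + \left(\left(1892 - \frac{29}{4}\right) + 3838\right) = -35336 + \left(\frac{7539}{4} + 3838\right) = -35336 + \frac{22891}{4} = - \frac{118453}{4} \approx -29613.0$)
$\frac{1}{x} = \frac{1}{- \frac{118453}{4}} = - \frac{4}{118453}$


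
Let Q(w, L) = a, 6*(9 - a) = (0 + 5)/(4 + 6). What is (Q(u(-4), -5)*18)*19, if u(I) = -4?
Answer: 6099/2 ≈ 3049.5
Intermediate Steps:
a = 107/12 (a = 9 - (0 + 5)/(6*(4 + 6)) = 9 - 5/(6*10) = 9 - ⅙*½ = 9 - 1/12 = 107/12 ≈ 8.9167)
Q(w, L) = 107/12
(Q(u(-4), -5)*18)*19 = ((107/12)*18)*19 = (321/2)*19 = 6099/2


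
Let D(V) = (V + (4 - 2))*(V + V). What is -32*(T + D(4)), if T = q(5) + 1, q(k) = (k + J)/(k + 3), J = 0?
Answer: -1588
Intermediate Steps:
D(V) = 2*V*(2 + V) (D(V) = (V + 2)*(2*V) = (2 + V)*(2*V) = 2*V*(2 + V))
q(k) = k/(3 + k) (q(k) = (k + 0)/(k + 3) = k/(3 + k))
T = 13/8 (T = 5/(3 + 5) + 1 = 5/8 + 1 = 13/8 ≈ 1.6250)
-32*(T + D(4)) = -32*(13/8 + 2*4*(2 + 4)) = -32*(13/8 + 2*4*6) = -32*(13/8 + 48) = -32*397/8 = -1588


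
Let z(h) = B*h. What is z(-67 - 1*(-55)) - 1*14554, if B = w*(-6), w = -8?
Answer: -15130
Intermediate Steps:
B = 48 (B = -8*(-6) = 48)
z(h) = 48*h
z(-67 - 1*(-55)) - 1*14554 = 48*(-67 - 1*(-55)) - 1*14554 = 48*(-67 + 55) - 14554 = 48*(-12) - 14554 = -576 - 14554 = -15130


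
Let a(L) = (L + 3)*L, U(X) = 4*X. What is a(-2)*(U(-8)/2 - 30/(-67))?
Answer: 2084/67 ≈ 31.104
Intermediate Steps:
a(L) = L*(3 + L) (a(L) = (3 + L)*L = L*(3 + L))
a(-2)*(U(-8)/2 - 30/(-67)) = (-2*(3 - 2))*((4*(-8))/2 - 30/(-67)) = (-2*1)*(-32*1/2 - 30*(-1/67)) = -2*(-16 + 30/67) = -2*(-1042/67) = 2084/67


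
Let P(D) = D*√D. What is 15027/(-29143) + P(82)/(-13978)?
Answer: -15027/29143 - 41*√82/6989 ≈ -0.56875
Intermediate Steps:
P(D) = D^(3/2)
15027/(-29143) + P(82)/(-13978) = 15027/(-29143) + 82^(3/2)/(-13978) = 15027*(-1/29143) + (82*√82)*(-1/13978) = -15027/29143 - 41*√82/6989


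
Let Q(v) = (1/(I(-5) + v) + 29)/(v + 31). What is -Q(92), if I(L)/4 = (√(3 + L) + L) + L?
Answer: (-116*√2 + 1509*I)/(492*(√2 - 13*I)) ≈ -0.23593 + 1.6809e-5*I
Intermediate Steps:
I(L) = 4*√(3 + L) + 8*L (I(L) = 4*((√(3 + L) + L) + L) = 4*((L + √(3 + L)) + L) = 4*(√(3 + L) + 2*L) = 4*√(3 + L) + 8*L)
Q(v) = (29 + 1/(-40 + v + 4*I*√2))/(31 + v) (Q(v) = (1/((4*√(3 - 5) + 8*(-5)) + v) + 29)/(v + 31) = (1/((4*√(-2) - 40) + v) + 29)/(31 + v) = (1/((4*(I*√2) - 40) + v) + 29)/(31 + v) = (1/((4*I*√2 - 40) + v) + 29)/(31 + v) = (1/((-40 + 4*I*√2) + v) + 29)/(31 + v) = (1/(-40 + v + 4*I*√2) + 29)/(31 + v) = (29 + 1/(-40 + v + 4*I*√2))/(31 + v))
-Q(92) = -(-1159 + 29*92 + 116*I*√2)/(-1240 + 92² - 9*92 + 124*I*√2 + 4*I*92*√2) = -(-1159 + 2668 + 116*I*√2)/(-1240 + 8464 - 828 + 124*I*√2 + 368*I*√2) = -(1509 + 116*I*√2)/(6396 + 492*I*√2)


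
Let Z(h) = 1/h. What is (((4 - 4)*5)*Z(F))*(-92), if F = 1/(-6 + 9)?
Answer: 0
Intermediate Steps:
F = 1/3 ≈ 0.33333
Z(h) = 1/h
(((4 - 4)*5)*Z(F))*(-92) = (((4 - 4)*5)/(1/3))*(-92) = ((0*5)*3)*(-92) = (0*3)*(-92) = 0*(-92) = 0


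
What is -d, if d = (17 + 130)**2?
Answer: -21609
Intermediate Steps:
d = 21609 (d = 147**2 = 21609)
-d = -1*21609 = -21609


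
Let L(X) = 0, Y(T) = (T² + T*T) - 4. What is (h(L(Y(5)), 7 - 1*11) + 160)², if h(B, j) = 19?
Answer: 32041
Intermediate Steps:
Y(T) = -4 + 2*T² (Y(T) = (T² + T²) - 4 = 2*T² - 4 = -4 + 2*T²)
(h(L(Y(5)), 7 - 1*11) + 160)² = (19 + 160)² = 179² = 32041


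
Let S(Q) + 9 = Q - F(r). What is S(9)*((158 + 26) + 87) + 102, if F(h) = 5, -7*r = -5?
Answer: -1253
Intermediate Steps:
r = 5/7 (r = -⅐*(-5) = 5/7 ≈ 0.71429)
S(Q) = -14 + Q (S(Q) = -9 + (Q - 1*5) = -9 + (Q - 5) = -9 + (-5 + Q) = -14 + Q)
S(9)*((158 + 26) + 87) + 102 = (-14 + 9)*((158 + 26) + 87) + 102 = -5*(184 + 87) + 102 = -5*271 + 102 = -1355 + 102 = -1253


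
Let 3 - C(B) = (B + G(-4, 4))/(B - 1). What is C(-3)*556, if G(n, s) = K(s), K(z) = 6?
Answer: 2085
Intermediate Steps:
G(n, s) = 6
C(B) = 3 - (6 + B)/(-1 + B) (C(B) = 3 - (B + 6)/(B - 1) = 3 - (6 + B)/(-1 + B))
C(-3)*556 = ((-9 + 2*(-3))/(-1 - 3))*556 = ((-9 - 6)/(-4))*556 = -¼*(-15)*556 = (15/4)*556 = 2085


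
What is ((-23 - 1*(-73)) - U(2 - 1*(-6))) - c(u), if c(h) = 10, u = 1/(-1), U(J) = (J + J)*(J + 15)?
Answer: -328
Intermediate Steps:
U(J) = 2*J*(15 + J) (U(J) = (2*J)*(15 + J) = 2*J*(15 + J))
u = -1
((-23 - 1*(-73)) - U(2 - 1*(-6))) - c(u) = ((-23 - 1*(-73)) - 2*(2 - 1*(-6))*(15 + (2 - 1*(-6)))) - 1*10 = ((-23 + 73) - 2*(2 + 6)*(15 + (2 + 6))) - 10 = (50 - 2*8*(15 + 8)) - 10 = (50 - 2*8*23) - 10 = (50 - 1*368) - 10 = (50 - 368) - 10 = -318 - 10 = -328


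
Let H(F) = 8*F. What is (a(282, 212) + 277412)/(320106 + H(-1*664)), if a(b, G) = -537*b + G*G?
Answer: 85461/157397 ≈ 0.54296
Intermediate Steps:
a(b, G) = G² - 537*b (a(b, G) = -537*b + G² = G² - 537*b)
(a(282, 212) + 277412)/(320106 + H(-1*664)) = ((212² - 537*282) + 277412)/(320106 + 8*(-1*664)) = ((44944 - 151434) + 277412)/(320106 + 8*(-664)) = (-106490 + 277412)/(320106 - 5312) = 170922/314794 = 170922*(1/314794) = 85461/157397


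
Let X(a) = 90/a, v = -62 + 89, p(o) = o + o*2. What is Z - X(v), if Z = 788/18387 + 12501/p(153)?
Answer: 7484647/312579 ≈ 23.945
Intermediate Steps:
p(o) = 3*o (p(o) = o + 2*o = 3*o)
v = 27
Z = 8526577/312579 (Z = 788/18387 + 12501/((3*153)) = 788*(1/18387) + 12501/459 = 788/18387 + 12501*(1/459) = 788/18387 + 463/17 = 8526577/312579 ≈ 27.278)
Z - X(v) = 8526577/312579 - 90/27 = 8526577/312579 - 1*10/3 = 8526577/312579 - 10/3 = 7484647/312579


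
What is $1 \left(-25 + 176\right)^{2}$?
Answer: $22801$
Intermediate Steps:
$1 \left(-25 + 176\right)^{2} = 1 \cdot 151^{2} = 1 \cdot 22801 = 22801$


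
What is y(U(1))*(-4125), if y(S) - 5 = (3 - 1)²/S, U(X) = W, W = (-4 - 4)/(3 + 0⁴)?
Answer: -28875/2 ≈ -14438.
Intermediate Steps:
W = -8/3 (W = -8/(3 + 0) = -8/3 ≈ -2.6667)
U(X) = -8/3
y(S) = 5 + 4/S (y(S) = 5 + (3 - 1)²/S = 5 + 2²/S = 5 + 4/S)
y(U(1))*(-4125) = (5 + 4/(-8/3))*(-4125) = (5 + 4*(-3/8))*(-4125) = (5 - 3/2)*(-4125) = (7/2)*(-4125) = -28875/2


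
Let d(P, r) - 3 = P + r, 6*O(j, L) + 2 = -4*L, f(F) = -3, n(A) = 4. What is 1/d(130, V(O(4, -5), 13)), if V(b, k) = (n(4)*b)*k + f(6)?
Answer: 1/286 ≈ 0.0034965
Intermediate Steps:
O(j, L) = -1/3 - 2*L/3 (O(j, L) = -1/3 + (-4*L)/6 = -1/3 - 2*L/3)
V(b, k) = -3 + 4*b*k (V(b, k) = (4*b)*k - 3 = 4*b*k - 3 = -3 + 4*b*k)
d(P, r) = 3 + P + r (d(P, r) = 3 + (P + r) = 3 + P + r)
1/d(130, V(O(4, -5), 13)) = 1/(3 + 130 + (-3 + 4*(-1/3 - 2/3*(-5))*13)) = 1/(3 + 130 + (-3 + 4*(-1/3 + 10/3)*13)) = 1/(3 + 130 + (-3 + 4*3*13)) = 1/(3 + 130 + (-3 + 156)) = 1/(3 + 130 + 153) = 1/286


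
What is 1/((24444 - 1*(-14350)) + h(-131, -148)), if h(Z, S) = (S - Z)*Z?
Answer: 1/41021 ≈ 2.4378e-5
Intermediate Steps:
h(Z, S) = Z*(S - Z)
1/((24444 - 1*(-14350)) + h(-131, -148)) = 1/((24444 - 1*(-14350)) - 131*(-148 - 1*(-131))) = 1/((24444 + 14350) - 131*(-148 + 131)) = 1/(38794 - 131*(-17)) = 1/(38794 + 2227) = 1/41021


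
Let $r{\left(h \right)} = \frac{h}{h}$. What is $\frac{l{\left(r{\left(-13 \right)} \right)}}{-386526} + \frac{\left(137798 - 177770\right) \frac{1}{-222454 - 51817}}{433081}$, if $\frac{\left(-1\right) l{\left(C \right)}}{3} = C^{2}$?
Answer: $\frac{123931631375}{15304053618364742} \approx 8.098 \cdot 10^{-6}$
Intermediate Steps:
$r{\left(h \right)} = 1$
$l{\left(C \right)} = - 3 C^{2}$
$\frac{l{\left(r{\left(-13 \right)} \right)}}{-386526} + \frac{\left(137798 - 177770\right) \frac{1}{-222454 - 51817}}{433081} = \frac{\left(-3\right) 1^{2}}{-386526} + \frac{\left(137798 - 177770\right) \frac{1}{-222454 - 51817}}{433081} = \left(-3\right) 1 \left(- \frac{1}{386526}\right) + - \frac{39972}{-274271} \cdot \frac{1}{433081} = \left(-3\right) \left(- \frac{1}{386526}\right) + \left(-39972\right) \left(- \frac{1}{274271}\right) \frac{1}{433081} = \frac{1}{128842} + \frac{39972}{274271} \cdot \frac{1}{433081} = \frac{1}{128842} + \frac{39972}{118781558951} = \frac{123931631375}{15304053618364742}$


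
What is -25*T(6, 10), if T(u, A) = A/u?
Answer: -125/3 ≈ -41.667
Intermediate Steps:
-25*T(6, 10) = -250/6 = -25*5/3 = -125/3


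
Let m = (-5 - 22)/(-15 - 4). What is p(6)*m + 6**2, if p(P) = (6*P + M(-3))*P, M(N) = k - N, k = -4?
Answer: 6354/19 ≈ 334.42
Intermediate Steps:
M(N) = -4 - N
p(P) = P*(-1 + 6*P) (p(P) = (6*P + (-4 - 1*(-3)))*P = (6*P + (-4 + 3))*P = (6*P - 1)*P = (-1 + 6*P)*P = P*(-1 + 6*P))
m = 27/19 (m = -27/(-19) = -27*(-1/19) = 27/19 ≈ 1.4211)
p(6)*m + 6**2 = (6*(-1 + 6*6))*(27/19) + 6**2 = (6*(-1 + 36))*(27/19) + 36 = (6*35)*(27/19) + 36 = 210*(27/19) + 36 = 5670/19 + 36 = 6354/19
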